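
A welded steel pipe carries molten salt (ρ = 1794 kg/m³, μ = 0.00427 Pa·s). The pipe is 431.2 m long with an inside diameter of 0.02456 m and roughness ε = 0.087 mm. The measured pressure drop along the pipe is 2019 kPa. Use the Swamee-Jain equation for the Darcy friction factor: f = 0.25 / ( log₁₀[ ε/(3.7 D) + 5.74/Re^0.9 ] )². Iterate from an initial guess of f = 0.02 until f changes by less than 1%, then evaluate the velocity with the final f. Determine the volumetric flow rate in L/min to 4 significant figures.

Rearranging Darcy-Weisbach: V = √(2·ΔP·D/(f·L·ρ)). With ε/D = 8.7e-05/0.02456 = 0.00354, iterate starting from f = 0.02:
  f = 0.02 → V = √(2·2.019e+06·0.02456/(0.02·431.2·1794)) = 2.532 m/s; Re = ρVD/μ = 2.612e+04; f → 0.03176
  f = 0.03176 → V = 2.009 m/s; Re = 2.073e+04; f → 0.03263
  f = 0.03263 → V = 1.982 m/s; Re = 2.045e+04; f → 0.03268
Converged (Δf/f < 1%). With the final f = 0.03268: V = √(2·2.019e+06·0.02456/(0.03268·431.2·1794)) = 1.981 m/s.
Q = V·A = 1.981·(π/4·0.02456²) = 0.0009383 m³/s = 56.30 L/min.

Q ≈ 56.30 L/min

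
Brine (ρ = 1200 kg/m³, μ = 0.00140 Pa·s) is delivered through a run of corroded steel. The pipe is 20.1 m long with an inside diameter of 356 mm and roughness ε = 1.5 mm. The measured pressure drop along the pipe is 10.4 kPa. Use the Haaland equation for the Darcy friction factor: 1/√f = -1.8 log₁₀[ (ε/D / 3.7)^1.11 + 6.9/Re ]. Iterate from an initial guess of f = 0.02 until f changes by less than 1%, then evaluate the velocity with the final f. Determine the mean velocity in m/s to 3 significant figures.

Rearranging Darcy-Weisbach: V = √(2·ΔP·D/(f·L·ρ)). With ε/D = 0.0015/0.356 = 0.00421, iterate starting from f = 0.02:
  f = 0.02 → V = √(2·1.04e+04·0.356/(0.02·20.1·1200)) = 3.918 m/s; Re = ρVD/μ = 1.196e+06; f → 0.02899
  f = 0.02899 → V = 3.254 m/s; Re = 9.929e+05; f → 0.02901
Converged (Δf/f < 1%). With the final f = 0.02901: V = √(2·1.04e+04·0.356/(0.02901·20.1·1200)) = 3.253 m/s.

V ≈ 3.25 m/s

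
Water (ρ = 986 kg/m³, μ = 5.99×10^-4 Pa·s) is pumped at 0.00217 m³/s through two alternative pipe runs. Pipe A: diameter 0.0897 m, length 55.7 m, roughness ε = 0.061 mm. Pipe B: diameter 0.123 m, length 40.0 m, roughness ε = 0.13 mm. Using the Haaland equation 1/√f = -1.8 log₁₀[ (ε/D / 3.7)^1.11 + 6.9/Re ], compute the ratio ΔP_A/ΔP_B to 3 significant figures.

Pipe A: V = Q/A = 0.00217/0.006319 = 0.3434 m/s; Re = 5.07e+04; ε/D = 0.00068; Haaland → f = 0.02275; ΔP_A = f(L/D)(ρV²/2) = 821.3 Pa.
Pipe B: V = Q/A = 0.00217/0.01188 = 0.1826 m/s; Re = 3.698e+04; ε/D = 0.00106; Haaland → f = 0.02493; ΔP_B = f(L/D)(ρV²/2) = 133.3 Pa.
ΔP_A/ΔP_B = 821.3/133.3 = 6.16.

ΔP_A/ΔP_B ≈ 6.16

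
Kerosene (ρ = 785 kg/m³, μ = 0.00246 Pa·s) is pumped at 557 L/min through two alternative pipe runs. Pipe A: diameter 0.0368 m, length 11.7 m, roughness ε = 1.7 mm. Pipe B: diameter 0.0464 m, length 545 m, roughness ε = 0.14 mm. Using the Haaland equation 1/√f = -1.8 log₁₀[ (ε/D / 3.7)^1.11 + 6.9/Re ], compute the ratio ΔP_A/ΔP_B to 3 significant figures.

ΔP_A/ΔP_B ≈ 0.171

Pipe A: V = Q/A = 0.009283/0.001064 = 8.728 m/s; Re = 1.025e+05; ε/D = 0.0462; Haaland → f = 0.06938; ΔP_A = f(L/D)(ρV²/2) = 6.595e+05 Pa.
Pipe B: V = Q/A = 0.009283/0.001691 = 5.49 m/s; Re = 8.129e+04; ε/D = 0.00302; Haaland → f = 0.02768; ΔP_B = f(L/D)(ρV²/2) = 3.846e+06 Pa.
ΔP_A/ΔP_B = 6.595e+05/3.846e+06 = 0.171.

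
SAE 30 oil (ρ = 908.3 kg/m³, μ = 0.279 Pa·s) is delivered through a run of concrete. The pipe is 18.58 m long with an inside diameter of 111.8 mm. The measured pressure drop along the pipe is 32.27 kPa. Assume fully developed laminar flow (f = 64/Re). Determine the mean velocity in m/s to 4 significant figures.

For laminar flow, f = 64/Re with Re = ρVD/μ, so Darcy-Weisbach reduces to ΔP = 32μLV/D². Solving for V: V = ΔP·D²/(32μL) = 3.227e+04·(0.1118)²/(32·0.279·18.58) = 2.432 m/s.
Check: Re = ρVD/μ = 908.3·2.432·0.1118/0.279 = 885 < 2300, so the laminar assumption holds.

V ≈ 2.432 m/s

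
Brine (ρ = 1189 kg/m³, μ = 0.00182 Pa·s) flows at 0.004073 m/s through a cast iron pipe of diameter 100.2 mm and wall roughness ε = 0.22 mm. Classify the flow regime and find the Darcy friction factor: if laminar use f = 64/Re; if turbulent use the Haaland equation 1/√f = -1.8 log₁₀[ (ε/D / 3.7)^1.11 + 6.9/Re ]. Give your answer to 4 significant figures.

Re = ρVD/μ = 1189·0.004073·0.1002/0.00182 = 266.6.
Re < 2300 → laminar, so f = 64/Re = 0.24 (roughness is irrelevant in laminar flow).

f ≈ 0.2400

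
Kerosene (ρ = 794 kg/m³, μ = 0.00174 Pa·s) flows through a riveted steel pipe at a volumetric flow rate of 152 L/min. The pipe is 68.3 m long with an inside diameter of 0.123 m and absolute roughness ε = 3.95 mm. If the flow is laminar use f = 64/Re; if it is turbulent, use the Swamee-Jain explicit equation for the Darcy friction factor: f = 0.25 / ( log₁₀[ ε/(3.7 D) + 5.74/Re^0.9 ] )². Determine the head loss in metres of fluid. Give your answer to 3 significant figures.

Q = 152 L/min = 152/60000 = 0.002533 m³/s.
Cross-sectional area A = πD²/4 = π(0.123)²/4 = 0.01188 m²; mean velocity V = Q/A = 0.002533/0.01188 = 0.2132 m/s.
Reynolds number Re = ρVD/μ = 794 · 0.2132 · 0.123 / 0.00174 = 1.197e+04.
Re > 4000 → turbulent. Relative roughness ε/D = 0.00395/0.123 = 0.0321. Swamee-Jain: f = 0.25/(log₁₀[0.0321/3.7 + 5.74/1.197e+04^0.9])² = 0.25/(log₁₀[0.00868 + 0.00123])² = 0.25/(-2.004)² = 0.06224.
Darcy-Weisbach: ΔP = f(L/D)(ρV²/2) = 0.06224·(68.3/0.123)·(794·0.2132²/2) = 0.06224·555.3·18.05 = 623.7 Pa.
Head loss h_f = ΔP/(ρg) = 623.7/(794·9.81) = 0.0801 m.

h_f ≈ 0.0801 m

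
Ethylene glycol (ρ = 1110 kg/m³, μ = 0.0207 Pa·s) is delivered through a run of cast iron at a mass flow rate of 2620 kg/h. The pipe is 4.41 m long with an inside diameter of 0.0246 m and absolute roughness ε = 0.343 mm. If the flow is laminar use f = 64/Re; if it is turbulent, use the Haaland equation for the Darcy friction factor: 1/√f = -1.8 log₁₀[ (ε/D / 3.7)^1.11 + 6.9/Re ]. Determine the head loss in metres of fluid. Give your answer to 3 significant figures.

ṁ = 2620 kg/h = 2620/3600 = 0.7278 kg/s.
A = πD²/4 = π(0.0246)²/4 = 0.0004753 m²; mean velocity V = ṁ/(ρA) = 0.7278/(1110 · 0.0004753) = 1.379 m/s.
Reynolds number Re = ρVD/μ = 1110 · 1.379 · 0.0246 / 0.0207 = 1820.
Re < 2300 → laminar flow, so f = 64/Re = 64/1820 = 0.03517 (the turbulent correlation is not needed).
Darcy-Weisbach: ΔP = f(L/D)(ρV²/2) = 0.03517·(4.41/0.0246)·(1110·1.379²/2) = 0.03517·179.3·1056 = 6659 Pa.
Head loss h_f = ΔP/(ρg) = 6659/(1110·9.81) = 0.612 m.

h_f ≈ 0.612 m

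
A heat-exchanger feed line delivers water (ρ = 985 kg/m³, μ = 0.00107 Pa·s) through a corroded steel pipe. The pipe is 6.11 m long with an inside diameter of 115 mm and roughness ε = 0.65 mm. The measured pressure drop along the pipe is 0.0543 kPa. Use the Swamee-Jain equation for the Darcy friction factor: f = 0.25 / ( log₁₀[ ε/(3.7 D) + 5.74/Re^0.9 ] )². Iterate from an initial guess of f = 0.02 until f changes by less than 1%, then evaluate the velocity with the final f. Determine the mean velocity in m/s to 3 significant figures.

Rearranging Darcy-Weisbach: V = √(2·ΔP·D/(f·L·ρ)). With ε/D = 0.00065/0.115 = 0.00565, iterate starting from f = 0.02:
  f = 0.02 → V = √(2·54.3·0.115/(0.02·6.11·985)) = 0.3221 m/s; Re = ρVD/μ = 3.41e+04; f → 0.03435
  f = 0.03435 → V = 0.2458 m/s; Re = 2.602e+04; f → 0.03507
  f = 0.03507 → V = 0.2433 m/s; Re = 2.575e+04; f → 0.0351
Converged (Δf/f < 1%). With the final f = 0.0351: V = √(2·54.3·0.115/(0.0351·6.11·985)) = 0.2432 m/s.

V ≈ 0.243 m/s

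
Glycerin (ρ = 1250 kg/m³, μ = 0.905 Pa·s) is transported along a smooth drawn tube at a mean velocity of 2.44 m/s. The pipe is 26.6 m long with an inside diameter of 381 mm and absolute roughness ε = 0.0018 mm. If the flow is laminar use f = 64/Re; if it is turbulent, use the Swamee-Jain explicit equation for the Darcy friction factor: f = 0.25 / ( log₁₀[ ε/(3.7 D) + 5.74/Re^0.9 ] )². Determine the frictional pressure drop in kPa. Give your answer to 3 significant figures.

Reynolds number Re = ρVD/μ = 1250 · 2.44 · 0.381 / 0.905 = 1284.
Re < 2300 → laminar flow, so f = 64/Re = 64/1284 = 0.04984 (the turbulent correlation is not needed).
Darcy-Weisbach: ΔP = f(L/D)(ρV²/2) = 0.04984·(26.6/0.381)·(1250·2.44²/2) = 0.04984·69.82·3721 = 1.295e+04 Pa.
ΔP = 1.295e+04 Pa = 12.9 kPa.

ΔP ≈ 12.9 kPa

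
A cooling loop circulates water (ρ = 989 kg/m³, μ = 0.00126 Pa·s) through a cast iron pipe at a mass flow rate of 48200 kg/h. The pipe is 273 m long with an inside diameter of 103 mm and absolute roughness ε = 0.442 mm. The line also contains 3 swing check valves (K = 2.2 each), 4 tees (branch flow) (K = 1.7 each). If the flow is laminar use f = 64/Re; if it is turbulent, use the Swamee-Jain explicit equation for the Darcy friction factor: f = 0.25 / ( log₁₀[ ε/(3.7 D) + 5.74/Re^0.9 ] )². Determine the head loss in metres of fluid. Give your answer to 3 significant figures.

ṁ = 48200 kg/h = 48200/3600 = 13.39 kg/s.
A = πD²/4 = π(0.103)²/4 = 0.008332 m²; mean velocity V = ṁ/(ρA) = 13.39/(989 · 0.008332) = 1.625 m/s.
Reynolds number Re = ρVD/μ = 989 · 1.625 · 0.103 / 0.00126 = 1.314e+05.
Re > 4000 → turbulent. Relative roughness ε/D = 0.000442/0.103 = 0.00429. Swamee-Jain: f = 0.25/(log₁₀[0.00429/3.7 + 5.74/1.314e+05^0.9])² = 0.25/(log₁₀[0.00116 + 0.000142])² = 0.25/(-2.885)² = 0.03003.
Total minor-loss coefficient ΣK = 3·2.2 + 4·1.7 = 13.4.
ΔP = [f·L/D + ΣK]·(ρV²/2) = [0.03003·273/0.103 + 13.4]·(989·1.625²/2) = [79.59 + 13.4]·1305 = 1.214e+05 Pa.
Head loss h_f = ΔP/(ρg) = 1.214e+05/(989·9.81) = 12.5 m.

h_f ≈ 12.5 m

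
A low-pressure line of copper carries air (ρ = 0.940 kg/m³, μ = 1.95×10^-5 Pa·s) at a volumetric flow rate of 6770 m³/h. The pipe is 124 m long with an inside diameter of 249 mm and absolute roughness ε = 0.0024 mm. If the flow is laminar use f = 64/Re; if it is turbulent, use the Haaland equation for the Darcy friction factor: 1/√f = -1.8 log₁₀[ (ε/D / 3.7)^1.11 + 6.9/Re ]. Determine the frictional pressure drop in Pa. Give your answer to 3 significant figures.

Q = 6770 m³/h = 6770/3600 = 1.881 m³/s.
Cross-sectional area A = πD²/4 = π(0.249)²/4 = 0.0487 m²; mean velocity V = Q/A = 1.881/0.0487 = 38.62 m/s.
Reynolds number Re = ρVD/μ = 0.94 · 38.62 · 0.249 / 1.95e-05 = 4.635e+05.
Re > 4000 → turbulent. Relative roughness ε/D = 2.4e-06/0.249 = 9.64e-06. Haaland: 1/√f = -1.8 log₁₀[(9.64e-06/3.7)^1.11 + 6.9/4.635e+05] = -1.8 log₁₀[6.33e-07 + 1.49e-05] = 8.656, so f = 0.01335.
Darcy-Weisbach: ΔP = f(L/D)(ρV²/2) = 0.01335·(124/0.249)·(0.94·38.62²/2) = 0.01335·498·701 = 4658 Pa.

ΔP ≈ 4660 Pa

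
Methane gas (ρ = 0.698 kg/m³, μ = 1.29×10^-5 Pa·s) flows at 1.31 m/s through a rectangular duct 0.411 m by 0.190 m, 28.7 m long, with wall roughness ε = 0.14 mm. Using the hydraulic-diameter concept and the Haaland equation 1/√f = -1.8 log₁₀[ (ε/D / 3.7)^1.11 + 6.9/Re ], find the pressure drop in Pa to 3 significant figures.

Hydraulic diameter D_h = 4A/P = 4·(0.411·0.19)/(2·(0.411+0.19)) = 0.3124/1.202 = 0.2599 m.
Re = ρVD_h/μ = 0.698·1.31·0.2599/1.29e-05 = 1.842e+04.
ε/D_h = 0.00014/0.2599 = 0.000539; Haaland gives 1/√f = -1.8 log₁₀[5.51e-05+0.000375] = 6.06, so f = 0.02723.
ΔP = f(L/D_h)(ρV²/2) = 0.02723·28.7/0.2599·0.5989 = 1.801 Pa.

ΔP ≈ 1.80 Pa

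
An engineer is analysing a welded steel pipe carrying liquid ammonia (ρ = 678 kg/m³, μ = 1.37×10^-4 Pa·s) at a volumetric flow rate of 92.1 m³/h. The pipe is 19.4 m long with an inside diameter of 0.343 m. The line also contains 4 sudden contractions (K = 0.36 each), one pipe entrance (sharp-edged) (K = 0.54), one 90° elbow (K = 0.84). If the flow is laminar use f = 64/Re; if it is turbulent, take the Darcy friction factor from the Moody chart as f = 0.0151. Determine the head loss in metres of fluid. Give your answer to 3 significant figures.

h_f ≈ 0.0144 m

Q = 92.1 m³/h = 92.1/3600 = 0.02558 m³/s.
Cross-sectional area A = πD²/4 = π(0.343)²/4 = 0.0924 m²; mean velocity V = Q/A = 0.02558/0.0924 = 0.2769 m/s.
Reynolds number Re = ρVD/μ = 678 · 0.2769 · 0.343 / 0.000137 = 4.7e+05.
Re > 4000 → turbulent; use the Moody-chart value f = 0.0151.
Total minor-loss coefficient ΣK = 4·0.36 + 1·0.54 + 1·0.84 = 2.82.
ΔP = [f·L/D + ΣK]·(ρV²/2) = [0.0151·19.4/0.343 + 2.82]·(678·0.2769²/2) = [0.8541 + 2.82]·25.99 = 95.48 Pa.
Head loss h_f = ΔP/(ρg) = 95.48/(678·9.81) = 0.0144 m.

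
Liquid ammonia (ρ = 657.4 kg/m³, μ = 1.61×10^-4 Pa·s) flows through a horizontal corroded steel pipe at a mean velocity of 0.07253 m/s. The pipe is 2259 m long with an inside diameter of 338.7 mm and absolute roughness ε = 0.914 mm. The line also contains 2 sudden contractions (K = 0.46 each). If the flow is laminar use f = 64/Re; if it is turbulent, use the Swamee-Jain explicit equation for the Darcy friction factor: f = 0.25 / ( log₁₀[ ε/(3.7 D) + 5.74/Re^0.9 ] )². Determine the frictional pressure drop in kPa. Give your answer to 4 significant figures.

ΔP ≈ 0.3134 kPa

Reynolds number Re = ρVD/μ = 657.4 · 0.07253 · 0.3387 / 0.000161 = 1.003e+05.
Re > 4000 → turbulent. Relative roughness ε/D = 0.000914/0.3387 = 0.0027. Swamee-Jain: f = 0.25/(log₁₀[0.0027/3.7 + 5.74/1.003e+05^0.9])² = 0.25/(log₁₀[0.000729 + 0.000181])² = 0.25/(-3.041)² = 0.02704.
Total minor-loss coefficient ΣK = 2·0.46 = 0.92.
ΔP = [f·L/D + ΣK]·(ρV²/2) = [0.02704·2259/0.3387 + 0.92]·(657.4·0.07253²/2) = [180.3 + 0.92]·1.729 = 313.4 Pa.
ΔP = 313.4 Pa = 0.3134 kPa.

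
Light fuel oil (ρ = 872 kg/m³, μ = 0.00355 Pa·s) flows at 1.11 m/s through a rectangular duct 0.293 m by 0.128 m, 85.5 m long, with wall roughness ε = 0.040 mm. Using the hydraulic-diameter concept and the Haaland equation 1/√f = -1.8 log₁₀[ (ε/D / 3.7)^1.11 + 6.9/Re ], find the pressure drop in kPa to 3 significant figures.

ΔP ≈ 5.54 kPa

Hydraulic diameter D_h = 4A/P = 4·(0.293·0.128)/(2·(0.293+0.128)) = 0.15/0.842 = 0.1782 m.
Re = ρVD_h/μ = 872·1.11·0.1782/0.00355 = 4.858e+04.
ε/D_h = 4e-05/0.1782 = 0.000225; Haaland gives 1/√f = -1.8 log₁₀[2.09e-05+0.000142] = 6.819, so f = 0.02151.
ΔP = f(L/D_h)(ρV²/2) = 0.02151·85.5/0.1782·537.2 = 5545 Pa.
ΔP = 5.54 kPa.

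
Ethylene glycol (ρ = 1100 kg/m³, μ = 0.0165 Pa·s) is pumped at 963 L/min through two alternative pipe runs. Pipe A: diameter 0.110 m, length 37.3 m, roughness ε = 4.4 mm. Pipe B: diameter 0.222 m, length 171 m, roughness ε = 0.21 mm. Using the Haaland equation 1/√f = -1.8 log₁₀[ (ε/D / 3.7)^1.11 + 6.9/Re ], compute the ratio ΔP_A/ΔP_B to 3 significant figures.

Pipe A: V = Q/A = 0.01605/0.009503 = 1.689 m/s; Re = 1.239e+04; ε/D = 0.04; Haaland → f = 0.06695; ΔP_A = f(L/D)(ρV²/2) = 3.562e+04 Pa.
Pipe B: V = Q/A = 0.01605/0.03871 = 0.4146 m/s; Re = 6137; ε/D = 0.000946; Haaland → f = 0.03642; ΔP_B = f(L/D)(ρV²/2) = 2653 Pa.
ΔP_A/ΔP_B = 3.562e+04/2653 = 13.4.

ΔP_A/ΔP_B ≈ 13.4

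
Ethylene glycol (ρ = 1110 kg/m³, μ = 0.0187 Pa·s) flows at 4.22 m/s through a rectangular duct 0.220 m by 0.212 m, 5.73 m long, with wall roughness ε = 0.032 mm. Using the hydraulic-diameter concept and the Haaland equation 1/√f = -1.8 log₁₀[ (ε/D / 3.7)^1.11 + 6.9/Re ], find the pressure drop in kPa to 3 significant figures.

Hydraulic diameter D_h = 4A/P = 4·(0.22·0.212)/(2·(0.22+0.212)) = 0.1866/0.864 = 0.2159 m.
Re = ρVD_h/μ = 1110·4.22·0.2159/0.0187 = 5.409e+04.
ε/D_h = 3.2e-05/0.2159 = 0.000148; Haaland gives 1/√f = -1.8 log₁₀[1.32e-05+0.000128] = 6.933, so f = 0.0208.
ΔP = f(L/D_h)(ρV²/2) = 0.0208·5.73/0.2159·9884 = 5457 Pa.
ΔP = 5.46 kPa.

ΔP ≈ 5.46 kPa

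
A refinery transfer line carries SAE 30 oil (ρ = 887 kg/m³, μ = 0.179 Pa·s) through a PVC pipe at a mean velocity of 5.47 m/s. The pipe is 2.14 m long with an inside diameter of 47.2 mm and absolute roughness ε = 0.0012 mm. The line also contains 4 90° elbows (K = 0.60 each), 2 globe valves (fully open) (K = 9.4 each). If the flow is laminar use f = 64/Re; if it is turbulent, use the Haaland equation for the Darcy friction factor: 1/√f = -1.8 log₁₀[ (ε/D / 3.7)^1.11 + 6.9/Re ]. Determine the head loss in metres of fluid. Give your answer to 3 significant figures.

Reynolds number Re = ρVD/μ = 887 · 5.47 · 0.0472 / 0.179 = 1279.
Re < 2300 → laminar flow, so f = 64/Re = 64/1279 = 0.05002 (the turbulent correlation is not needed).
Total minor-loss coefficient ΣK = 4·0.6 + 2·9.4 = 21.2.
ΔP = [f·L/D + ΣK]·(ρV²/2) = [0.05002·2.14/0.0472 + 21.2]·(887·5.47²/2) = [2.268 + 21.2]·1.327e+04 = 3.114e+05 Pa.
Head loss h_f = ΔP/(ρg) = 3.114e+05/(887·9.81) = 35.8 m.

h_f ≈ 35.8 m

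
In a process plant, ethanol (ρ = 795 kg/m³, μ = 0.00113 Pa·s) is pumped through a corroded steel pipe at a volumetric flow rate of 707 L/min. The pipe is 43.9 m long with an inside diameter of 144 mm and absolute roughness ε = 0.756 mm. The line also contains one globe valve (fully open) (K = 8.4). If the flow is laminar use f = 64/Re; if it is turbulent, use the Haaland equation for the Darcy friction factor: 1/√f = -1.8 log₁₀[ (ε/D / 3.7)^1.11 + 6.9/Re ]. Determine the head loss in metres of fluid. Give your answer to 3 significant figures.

h_f ≈ 0.484 m

Q = 707 L/min = 707/60000 = 0.01178 m³/s.
Cross-sectional area A = πD²/4 = π(0.144)²/4 = 0.01629 m²; mean velocity V = Q/A = 0.01178/0.01629 = 0.7235 m/s.
Reynolds number Re = ρVD/μ = 795 · 0.7235 · 0.144 / 0.00113 = 7.33e+04.
Re > 4000 → turbulent. Relative roughness ε/D = 0.000756/0.144 = 0.00525. Haaland: 1/√f = -1.8 log₁₀[(0.00525/3.7)^1.11 + 6.9/7.33e+04] = -1.8 log₁₀[0.00069 + 9.41e-05] = 5.59, so f = 0.032.
Total minor-loss coefficient ΣK = 1·8.4 = 8.4.
ΔP = [f·L/D + ΣK]·(ρV²/2) = [0.032·43.9/0.144 + 8.4]·(795·0.7235²/2) = [9.755 + 8.4]·208.1 = 3778 Pa.
Head loss h_f = ΔP/(ρg) = 3778/(795·9.81) = 0.484 m.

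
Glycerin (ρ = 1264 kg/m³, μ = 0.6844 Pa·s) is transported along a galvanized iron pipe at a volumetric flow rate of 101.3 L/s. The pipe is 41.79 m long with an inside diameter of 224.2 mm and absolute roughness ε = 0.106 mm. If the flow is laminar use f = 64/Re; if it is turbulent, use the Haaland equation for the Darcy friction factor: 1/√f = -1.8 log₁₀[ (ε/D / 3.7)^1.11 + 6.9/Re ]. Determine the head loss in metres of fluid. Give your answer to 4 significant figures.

Q = 101.3 L/s = 101.3/1000 = 0.1013 m³/s.
Cross-sectional area A = πD²/4 = π(0.2242)²/4 = 0.03948 m²; mean velocity V = Q/A = 0.1013/0.03948 = 2.566 m/s.
Reynolds number Re = ρVD/μ = 1264 · 2.566 · 0.2242 / 0.684 = 1062.
Re < 2300 → laminar flow, so f = 64/Re = 64/1062 = 0.06024 (the turbulent correlation is not needed).
Darcy-Weisbach: ΔP = f(L/D)(ρV²/2) = 0.06024·(41.79/0.2242)·(1264·2.566²/2) = 0.06024·186.4·4161 = 4.672e+04 Pa.
Head loss h_f = ΔP/(ρg) = 4.672e+04/(1264·9.81) = 3.768 m.

h_f ≈ 3.768 m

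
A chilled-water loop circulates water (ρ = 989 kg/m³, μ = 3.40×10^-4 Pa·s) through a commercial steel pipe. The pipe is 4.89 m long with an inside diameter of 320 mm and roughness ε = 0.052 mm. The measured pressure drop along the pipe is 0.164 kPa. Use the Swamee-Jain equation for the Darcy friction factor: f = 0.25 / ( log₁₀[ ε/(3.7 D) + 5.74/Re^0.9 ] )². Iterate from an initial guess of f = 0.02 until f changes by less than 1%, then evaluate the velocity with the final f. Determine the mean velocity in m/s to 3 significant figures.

V ≈ 1.24 m/s

Rearranging Darcy-Weisbach: V = √(2·ΔP·D/(f·L·ρ)). With ε/D = 5.2e-05/0.32 = 0.000162, iterate starting from f = 0.02:
  f = 0.02 → V = √(2·164·0.32/(0.02·4.89·989)) = 1.042 m/s; Re = ρVD/μ = 9.696e+05; f → 0.01437
  f = 0.01437 → V = 1.229 m/s; Re = 1.144e+06; f → 0.01422
  f = 0.01422 → V = 1.235 m/s; Re = 1.15e+06; f → 0.01422
Converged (Δf/f < 1%). With the final f = 0.01422: V = √(2·164·0.32/(0.01422·4.89·989)) = 1.236 m/s.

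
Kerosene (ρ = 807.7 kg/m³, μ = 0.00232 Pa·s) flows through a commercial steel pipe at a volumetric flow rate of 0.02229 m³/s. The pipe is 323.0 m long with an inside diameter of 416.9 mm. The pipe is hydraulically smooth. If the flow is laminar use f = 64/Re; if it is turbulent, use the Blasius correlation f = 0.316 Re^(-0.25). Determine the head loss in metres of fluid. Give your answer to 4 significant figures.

Cross-sectional area A = πD²/4 = π(0.4169)²/4 = 0.1365 m²; mean velocity V = Q/A = 0.02229/0.1365 = 0.1633 m/s.
Reynolds number Re = ρVD/μ = 807.7 · 0.1633 · 0.4169 / 0.00232 = 2.37e+04.
Re > 4000 → turbulent. Smooth-pipe (Blasius): f = 0.316 Re^(-0.25) = 0.316/(2.37e+04)^0.25 = 0.02547.
Darcy-Weisbach: ΔP = f(L/D)(ρV²/2) = 0.02547·(323/0.4169)·(807.7·0.1633²/2) = 0.02547·774.8·10.77 = 212.5 Pa.
Head loss h_f = ΔP/(ρg) = 212.5/(807.7·9.81) = 0.02682 m.

h_f ≈ 0.02682 m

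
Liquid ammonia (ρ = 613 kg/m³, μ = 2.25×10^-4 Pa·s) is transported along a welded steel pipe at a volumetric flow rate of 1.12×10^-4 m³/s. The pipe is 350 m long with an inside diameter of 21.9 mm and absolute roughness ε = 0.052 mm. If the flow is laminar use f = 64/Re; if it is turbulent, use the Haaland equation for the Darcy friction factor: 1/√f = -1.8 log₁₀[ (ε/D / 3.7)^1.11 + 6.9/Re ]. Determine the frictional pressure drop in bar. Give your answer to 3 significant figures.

Cross-sectional area A = πD²/4 = π(0.0219)²/4 = 0.0003767 m²; mean velocity V = Q/A = 0.000112/0.0003767 = 0.2973 m/s.
Reynolds number Re = ρVD/μ = 613 · 0.2973 · 0.0219 / 0.000225 = 1.774e+04.
Re > 4000 → turbulent. Relative roughness ε/D = 5.2e-05/0.0219 = 0.00237. Haaland: 1/√f = -1.8 log₁₀[(0.00237/3.7)^1.11 + 6.9/1.774e+04] = -1.8 log₁₀[0.000286 + 0.000389] = 5.707, so f = 0.0307.
Darcy-Weisbach: ΔP = f(L/D)(ρV²/2) = 0.0307·(350/0.0219)·(613·0.2973²/2) = 0.0307·1.598e+04·27.1 = 1.329e+04 Pa.
ΔP = 1.329e+04 Pa = 0.133 bar.

ΔP ≈ 0.133 bar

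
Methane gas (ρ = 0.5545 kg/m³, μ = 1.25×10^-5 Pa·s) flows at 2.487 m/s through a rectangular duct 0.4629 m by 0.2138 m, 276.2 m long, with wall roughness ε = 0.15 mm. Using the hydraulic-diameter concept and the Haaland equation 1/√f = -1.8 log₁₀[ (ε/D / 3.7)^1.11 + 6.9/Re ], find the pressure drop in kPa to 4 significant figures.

Hydraulic diameter D_h = 4A/P = 4·(0.4629·0.2138)/(2·(0.4629+0.2138)) = 0.3959/1.353 = 0.2925 m.
Re = ρVD_h/μ = 0.5545·2.487·0.2925/1.25e-05 = 3.227e+04.
ε/D_h = 0.00015/0.2925 = 0.000513; Haaland gives 1/√f = -1.8 log₁₀[5.22e-05+0.000214] = 6.435, so f = 0.02415.
ΔP = f(L/D_h)(ρV²/2) = 0.02415·276.2/0.2925·1.715 = 39.1 Pa.
ΔP = 0.03910 kPa.

ΔP ≈ 0.03910 kPa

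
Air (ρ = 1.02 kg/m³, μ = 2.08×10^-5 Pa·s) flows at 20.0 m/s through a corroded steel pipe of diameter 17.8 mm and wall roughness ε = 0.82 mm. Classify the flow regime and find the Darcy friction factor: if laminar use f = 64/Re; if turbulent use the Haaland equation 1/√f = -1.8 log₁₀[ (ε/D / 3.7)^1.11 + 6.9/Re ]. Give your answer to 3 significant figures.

f ≈ 0.0705

Re = ρVD/μ = 1.02·20·0.0178/2.08e-05 = 1.746e+04.
Re > 4000 → turbulent. ε/D = 0.00082/0.0178 = 0.0461; Haaland: 1/√f = -1.8 log₁₀[0.00769 + 0.000395] = 3.767, so f = 0.07049.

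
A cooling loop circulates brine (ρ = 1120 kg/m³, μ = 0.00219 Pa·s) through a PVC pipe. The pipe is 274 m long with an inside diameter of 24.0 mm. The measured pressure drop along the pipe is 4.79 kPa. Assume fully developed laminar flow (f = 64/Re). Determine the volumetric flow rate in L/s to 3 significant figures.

Q ≈ 0.0650 L/s

For laminar flow, f = 64/Re with Re = ρVD/μ, so Darcy-Weisbach reduces to ΔP = 32μLV/D². Solving for V: V = ΔP·D²/(32μL) = 4790·(0.024)²/(32·0.00219·274) = 0.1437 m/s.
Check: Re = ρVD/μ = 1120·0.1437·0.024/0.00219 = 1764 < 2300, so the laminar assumption holds.
Q = V·A = 0.1437·(π/4·0.024²) = 6.5e-05 m³/s = 0.0650 L/s.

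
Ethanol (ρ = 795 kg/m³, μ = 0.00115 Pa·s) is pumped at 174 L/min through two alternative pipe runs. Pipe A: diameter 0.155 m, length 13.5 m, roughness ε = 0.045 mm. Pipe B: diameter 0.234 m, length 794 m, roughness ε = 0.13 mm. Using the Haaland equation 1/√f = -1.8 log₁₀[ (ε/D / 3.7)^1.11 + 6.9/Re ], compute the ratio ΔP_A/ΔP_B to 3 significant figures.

Pipe A: V = Q/A = 0.0029/0.01887 = 0.1537 m/s; Re = 1.647e+04; ε/D = 0.00029; Haaland → f = 0.0275; ΔP_A = f(L/D)(ρV²/2) = 22.49 Pa.
Pipe B: V = Q/A = 0.0029/0.04301 = 0.06743 m/s; Re = 1.091e+04; ε/D = 0.000556; Haaland → f = 0.03088; ΔP_B = f(L/D)(ρV²/2) = 189.4 Pa.
ΔP_A/ΔP_B = 22.49/189.4 = 0.119.

ΔP_A/ΔP_B ≈ 0.119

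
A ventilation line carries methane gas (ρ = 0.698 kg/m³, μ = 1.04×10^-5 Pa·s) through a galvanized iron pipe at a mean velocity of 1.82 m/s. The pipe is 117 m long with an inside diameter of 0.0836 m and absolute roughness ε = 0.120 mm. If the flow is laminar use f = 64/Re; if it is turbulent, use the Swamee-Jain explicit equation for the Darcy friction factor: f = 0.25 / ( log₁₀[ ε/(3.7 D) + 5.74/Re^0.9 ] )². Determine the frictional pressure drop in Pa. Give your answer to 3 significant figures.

ΔP ≈ 53.7 Pa

Reynolds number Re = ρVD/μ = 0.698 · 1.82 · 0.0836 / 1.04e-05 = 1.021e+04.
Re > 4000 → turbulent. Relative roughness ε/D = 0.00012/0.0836 = 0.00144. Swamee-Jain: f = 0.25/(log₁₀[0.00144/3.7 + 5.74/1.021e+04^0.9])² = 0.25/(log₁₀[0.000388 + 0.00141])² = 0.25/(-2.744)² = 0.0332.
Darcy-Weisbach: ΔP = f(L/D)(ρV²/2) = 0.0332·(117/0.0836)·(0.698·1.82²/2) = 0.0332·1400·1.156 = 53.72 Pa.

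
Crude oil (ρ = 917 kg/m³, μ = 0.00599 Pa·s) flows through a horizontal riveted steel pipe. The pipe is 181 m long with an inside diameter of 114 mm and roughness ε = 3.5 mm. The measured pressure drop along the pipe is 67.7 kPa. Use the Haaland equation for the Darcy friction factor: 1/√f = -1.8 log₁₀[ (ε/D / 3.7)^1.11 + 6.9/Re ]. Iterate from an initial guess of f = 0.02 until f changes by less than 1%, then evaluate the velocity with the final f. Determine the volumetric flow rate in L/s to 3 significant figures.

Rearranging Darcy-Weisbach: V = √(2·ΔP·D/(f·L·ρ)). With ε/D = 0.0035/0.114 = 0.0307, iterate starting from f = 0.02:
  f = 0.02 → V = √(2·6.77e+04·0.114/(0.02·181·917)) = 2.156 m/s; Re = ρVD/μ = 3.763e+04; f → 0.05865
  f = 0.05865 → V = 1.259 m/s; Re = 2.198e+04; f → 0.05922
Converged (Δf/f < 1%). With the final f = 0.05922: V = √(2·6.77e+04·0.114/(0.05922·181·917)) = 1.253 m/s.
Q = V·A = 1.253·(π/4·0.114²) = 0.01279 m³/s = 12.8 L/s.

Q ≈ 12.8 L/s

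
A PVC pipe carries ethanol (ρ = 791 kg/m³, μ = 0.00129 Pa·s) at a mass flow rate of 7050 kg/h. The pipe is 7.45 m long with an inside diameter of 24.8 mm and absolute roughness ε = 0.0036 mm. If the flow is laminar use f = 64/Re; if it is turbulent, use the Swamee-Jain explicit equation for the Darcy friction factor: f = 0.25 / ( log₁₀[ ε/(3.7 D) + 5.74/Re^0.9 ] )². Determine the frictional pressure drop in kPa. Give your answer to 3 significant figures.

ΔP ≈ 61.1 kPa

ṁ = 7050 kg/h = 7050/3600 = 1.958 kg/s.
A = πD²/4 = π(0.0248)²/4 = 0.0004831 m²; mean velocity V = ṁ/(ρA) = 1.958/(791 · 0.0004831) = 5.125 m/s.
Reynolds number Re = ρVD/μ = 791 · 5.125 · 0.0248 / 0.00129 = 7.794e+04.
Re > 4000 → turbulent. Relative roughness ε/D = 3.6e-06/0.0248 = 0.000145. Swamee-Jain: f = 0.25/(log₁₀[0.000145/3.7 + 5.74/7.794e+04^0.9])² = 0.25/(log₁₀[3.92e-05 + 0.000227])² = 0.25/(-3.574)² = 0.01957.
Darcy-Weisbach: ΔP = f(L/D)(ρV²/2) = 0.01957·(7.45/0.0248)·(791·5.125²/2) = 0.01957·300.4·1.039e+04 = 6.107e+04 Pa.
ΔP = 6.107e+04 Pa = 61.1 kPa.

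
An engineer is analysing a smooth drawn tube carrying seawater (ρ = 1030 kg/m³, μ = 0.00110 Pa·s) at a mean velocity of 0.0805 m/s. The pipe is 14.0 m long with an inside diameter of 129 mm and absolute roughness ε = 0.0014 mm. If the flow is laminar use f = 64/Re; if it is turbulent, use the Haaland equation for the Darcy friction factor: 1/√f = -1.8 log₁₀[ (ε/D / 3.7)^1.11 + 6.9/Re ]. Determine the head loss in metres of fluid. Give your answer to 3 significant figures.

h_f ≈ 0.00112 m

Reynolds number Re = ρVD/μ = 1030 · 0.0805 · 0.129 / 0.0011 = 9724.
Re > 4000 → turbulent. Relative roughness ε/D = 1.4e-06/0.129 = 1.09e-05. Haaland: 1/√f = -1.8 log₁₀[(1.09e-05/3.7)^1.11 + 6.9/9724] = -1.8 log₁₀[7.22e-07 + 0.00071] = 5.667, so f = 0.03113.
Darcy-Weisbach: ΔP = f(L/D)(ρV²/2) = 0.03113·(14/0.129)·(1030·0.0805²/2) = 0.03113·108.5·3.337 = 11.28 Pa.
Head loss h_f = ΔP/(ρg) = 11.28/(1030·9.81) = 0.00112 m.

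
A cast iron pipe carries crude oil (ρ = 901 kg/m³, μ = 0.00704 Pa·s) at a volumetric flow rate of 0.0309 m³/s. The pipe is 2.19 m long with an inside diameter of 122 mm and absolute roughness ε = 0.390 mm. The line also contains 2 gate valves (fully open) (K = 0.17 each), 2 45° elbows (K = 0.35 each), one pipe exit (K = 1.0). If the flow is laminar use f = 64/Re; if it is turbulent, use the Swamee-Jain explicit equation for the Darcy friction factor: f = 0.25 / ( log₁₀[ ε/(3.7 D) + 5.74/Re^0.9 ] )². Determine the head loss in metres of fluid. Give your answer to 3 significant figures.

Cross-sectional area A = πD²/4 = π(0.122)²/4 = 0.01169 m²; mean velocity V = Q/A = 0.0309/0.01169 = 2.643 m/s.
Reynolds number Re = ρVD/μ = 901 · 2.643 · 0.122 / 0.00704 = 4.127e+04.
Re > 4000 → turbulent. Relative roughness ε/D = 0.00039/0.122 = 0.0032. Swamee-Jain: f = 0.25/(log₁₀[0.0032/3.7 + 5.74/4.127e+04^0.9])² = 0.25/(log₁₀[0.000864 + 0.000403])² = 0.25/(-2.897)² = 0.02978.
Total minor-loss coefficient ΣK = 2·0.17 + 2·0.35 + 1·1 = 2.04.
ΔP = [f·L/D + ΣK]·(ρV²/2) = [0.02978·2.19/0.122 + 2.04]·(901·2.643²/2) = [0.5346 + 2.04]·3148 = 8104 Pa.
Head loss h_f = ΔP/(ρg) = 8104/(901·9.81) = 0.917 m.

h_f ≈ 0.917 m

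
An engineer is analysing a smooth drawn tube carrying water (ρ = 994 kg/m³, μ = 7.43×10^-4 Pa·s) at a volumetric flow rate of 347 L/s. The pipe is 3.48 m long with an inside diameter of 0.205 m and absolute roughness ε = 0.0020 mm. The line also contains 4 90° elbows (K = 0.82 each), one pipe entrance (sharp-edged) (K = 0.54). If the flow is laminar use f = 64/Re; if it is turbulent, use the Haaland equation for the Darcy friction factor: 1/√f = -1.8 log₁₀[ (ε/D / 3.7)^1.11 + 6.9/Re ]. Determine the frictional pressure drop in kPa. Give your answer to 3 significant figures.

ΔP ≈ 219 kPa

Q = 347 L/s = 347/1000 = 0.347 m³/s.
Cross-sectional area A = πD²/4 = π(0.205)²/4 = 0.03301 m²; mean velocity V = Q/A = 0.347/0.03301 = 10.51 m/s.
Reynolds number Re = ρVD/μ = 994 · 10.51 · 0.205 / 0.000743 = 2.883e+06.
Re > 4000 → turbulent. Relative roughness ε/D = 2e-06/0.205 = 9.76e-06. Haaland: 1/√f = -1.8 log₁₀[(9.76e-06/3.7)^1.11 + 6.9/2.883e+06] = -1.8 log₁₀[6.42e-07 + 2.39e-06] = 9.932, so f = 0.01014.
Total minor-loss coefficient ΣK = 4·0.82 + 1·0.54 = 3.82.
ΔP = [f·L/D + ΣK]·(ρV²/2) = [0.01014·3.48/0.205 + 3.82]·(994·10.51²/2) = [0.1721 + 3.82]·5.493e+04 = 2.193e+05 Pa.
ΔP = 2.193e+05 Pa = 219 kPa.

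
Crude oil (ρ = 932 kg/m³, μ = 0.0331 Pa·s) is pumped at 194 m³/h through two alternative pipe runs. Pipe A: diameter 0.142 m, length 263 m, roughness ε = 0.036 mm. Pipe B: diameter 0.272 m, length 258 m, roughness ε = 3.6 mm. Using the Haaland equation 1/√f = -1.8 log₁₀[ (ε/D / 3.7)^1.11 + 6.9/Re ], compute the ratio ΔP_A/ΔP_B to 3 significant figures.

Pipe A: V = Q/A = 0.05389/0.01584 = 3.403 m/s; Re = 1.361e+04; ε/D = 0.000254; Haaland → f = 0.02878; ΔP_A = f(L/D)(ρV²/2) = 2.876e+05 Pa.
Pipe B: V = Q/A = 0.05389/0.05811 = 0.9274 m/s; Re = 7103; ε/D = 0.0132; Haaland → f = 0.04791; ΔP_B = f(L/D)(ρV²/2) = 1.821e+04 Pa.
ΔP_A/ΔP_B = 2.876e+05/1.821e+04 = 15.8.

ΔP_A/ΔP_B ≈ 15.8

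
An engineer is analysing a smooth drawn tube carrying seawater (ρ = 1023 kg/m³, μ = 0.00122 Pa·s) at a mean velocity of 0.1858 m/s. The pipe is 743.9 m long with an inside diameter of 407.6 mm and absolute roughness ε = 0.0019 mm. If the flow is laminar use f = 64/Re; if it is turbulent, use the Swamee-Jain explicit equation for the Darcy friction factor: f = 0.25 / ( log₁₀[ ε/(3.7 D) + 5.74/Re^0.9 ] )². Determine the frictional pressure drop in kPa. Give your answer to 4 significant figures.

Reynolds number Re = ρVD/μ = 1023 · 0.1858 · 0.4076 / 0.00122 = 6.35e+04.
Re > 4000 → turbulent. Relative roughness ε/D = 1.9e-06/0.4076 = 4.66e-06. Swamee-Jain: f = 0.25/(log₁₀[4.66e-06/3.7 + 5.74/6.35e+04^0.9])² = 0.25/(log₁₀[1.26e-06 + 0.000273])² = 0.25/(-3.562)² = 0.01971.
Darcy-Weisbach: ΔP = f(L/D)(ρV²/2) = 0.01971·(743.9/0.4076)·(1023·0.1858²/2) = 0.01971·1825·17.66 = 635.1 Pa.
ΔP = 635.1 Pa = 0.6351 kPa.

ΔP ≈ 0.6351 kPa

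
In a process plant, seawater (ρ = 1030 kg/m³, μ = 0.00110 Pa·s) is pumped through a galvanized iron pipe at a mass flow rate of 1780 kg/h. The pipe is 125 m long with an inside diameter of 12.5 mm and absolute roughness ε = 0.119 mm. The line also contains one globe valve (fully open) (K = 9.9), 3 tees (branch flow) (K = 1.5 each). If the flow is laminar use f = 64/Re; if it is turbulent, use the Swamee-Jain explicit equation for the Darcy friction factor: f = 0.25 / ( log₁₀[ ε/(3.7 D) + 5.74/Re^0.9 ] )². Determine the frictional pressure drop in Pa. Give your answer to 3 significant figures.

ṁ = 1780 kg/h = 1780/3600 = 0.4944 kg/s.
A = πD²/4 = π(0.0125)²/4 = 0.0001227 m²; mean velocity V = ṁ/(ρA) = 0.4944/(1030 · 0.0001227) = 3.912 m/s.
Reynolds number Re = ρVD/μ = 1030 · 3.912 · 0.0125 / 0.0011 = 4.579e+04.
Re > 4000 → turbulent. Relative roughness ε/D = 0.000119/0.0125 = 0.00952. Swamee-Jain: f = 0.25/(log₁₀[0.00952/3.7 + 5.74/4.579e+04^0.9])² = 0.25/(log₁₀[0.00257 + 0.000367])² = 0.25/(-2.532)² = 0.039.
Total minor-loss coefficient ΣK = 1·9.9 + 3·1.5 = 14.4.
ΔP = [f·L/D + ΣK]·(ρV²/2) = [0.039·125/0.0125 + 14.4]·(1030·3.912²/2) = [390 + 14.4]·7880 = 3.187e+06 Pa.

ΔP ≈ 3.19×10^6 Pa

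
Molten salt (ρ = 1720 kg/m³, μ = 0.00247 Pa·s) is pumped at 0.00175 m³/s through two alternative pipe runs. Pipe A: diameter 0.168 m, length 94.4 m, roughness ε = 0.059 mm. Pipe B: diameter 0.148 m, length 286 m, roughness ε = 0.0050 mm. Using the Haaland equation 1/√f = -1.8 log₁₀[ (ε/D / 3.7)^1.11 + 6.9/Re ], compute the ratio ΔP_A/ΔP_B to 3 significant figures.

ΔP_A/ΔP_B ≈ 0.183

Pipe A: V = Q/A = 0.00175/0.02217 = 0.07895 m/s; Re = 9236; ε/D = 0.000351; Haaland → f = 0.03197; ΔP_A = f(L/D)(ρV²/2) = 96.28 Pa.
Pipe B: V = Q/A = 0.00175/0.0172 = 0.1017 m/s; Re = 1.048e+04; ε/D = 3.38e-05; Haaland → f = 0.03052; ΔP_B = f(L/D)(ρV²/2) = 524.9 Pa.
ΔP_A/ΔP_B = 96.28/524.9 = 0.183.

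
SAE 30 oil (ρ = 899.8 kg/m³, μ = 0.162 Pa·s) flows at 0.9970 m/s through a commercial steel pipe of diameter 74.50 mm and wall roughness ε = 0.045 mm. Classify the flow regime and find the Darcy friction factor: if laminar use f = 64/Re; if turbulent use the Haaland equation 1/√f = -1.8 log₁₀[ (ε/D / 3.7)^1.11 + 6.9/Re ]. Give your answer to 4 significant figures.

f ≈ 0.1551

Re = ρVD/μ = 899.8·0.997·0.0745/0.162 = 412.6.
Re < 2300 → laminar, so f = 64/Re = 0.1551 (roughness is irrelevant in laminar flow).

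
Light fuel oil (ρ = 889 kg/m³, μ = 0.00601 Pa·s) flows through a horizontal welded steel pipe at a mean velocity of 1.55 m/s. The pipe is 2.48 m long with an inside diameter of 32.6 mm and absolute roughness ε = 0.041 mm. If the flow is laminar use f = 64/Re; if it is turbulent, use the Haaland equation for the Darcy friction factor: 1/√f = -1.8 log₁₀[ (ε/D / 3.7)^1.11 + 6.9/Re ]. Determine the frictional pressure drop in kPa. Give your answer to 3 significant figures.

Reynolds number Re = ρVD/μ = 889 · 1.55 · 0.0326 / 0.00601 = 7474.
Re > 4000 → turbulent. Relative roughness ε/D = 4.1e-05/0.0326 = 0.00126. Haaland: 1/√f = -1.8 log₁₀[(0.00126/3.7)^1.11 + 6.9/7474] = -1.8 log₁₀[0.000141 + 0.000923] = 5.351, so f = 0.03492.
Darcy-Weisbach: ΔP = f(L/D)(ρV²/2) = 0.03492·(2.48/0.0326)·(889·1.55²/2) = 0.03492·76.07·1068 = 2837 Pa.
ΔP = 2837 Pa = 2.84 kPa.

ΔP ≈ 2.84 kPa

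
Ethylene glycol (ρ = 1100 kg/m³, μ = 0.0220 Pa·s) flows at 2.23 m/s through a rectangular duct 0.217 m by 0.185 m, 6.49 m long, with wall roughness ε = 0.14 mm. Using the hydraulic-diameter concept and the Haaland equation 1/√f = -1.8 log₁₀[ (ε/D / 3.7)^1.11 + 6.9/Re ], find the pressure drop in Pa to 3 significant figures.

ΔP ≈ 2350 Pa

Hydraulic diameter D_h = 4A/P = 4·(0.217·0.185)/(2·(0.217+0.185)) = 0.1606/0.804 = 0.1997 m.
Re = ρVD_h/μ = 1100·2.23·0.1997/0.022 = 2.227e+04.
ε/D_h = 0.00014/0.1997 = 0.000701; Haaland gives 1/√f = -1.8 log₁₀[7.38e-05+0.00031] = 6.149, so f = 0.02645.
ΔP = f(L/D_h)(ρV²/2) = 0.02645·6.49/0.1997·2735 = 2351 Pa.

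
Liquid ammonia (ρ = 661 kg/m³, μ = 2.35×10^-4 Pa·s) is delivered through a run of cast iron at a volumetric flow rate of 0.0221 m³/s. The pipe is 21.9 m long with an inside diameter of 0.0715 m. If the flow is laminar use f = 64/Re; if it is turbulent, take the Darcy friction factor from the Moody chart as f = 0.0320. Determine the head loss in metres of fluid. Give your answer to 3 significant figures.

h_f ≈ 15.1 m

Cross-sectional area A = πD²/4 = π(0.0715)²/4 = 0.004015 m²; mean velocity V = Q/A = 0.0221/0.004015 = 5.504 m/s.
Reynolds number Re = ρVD/μ = 661 · 5.504 · 0.0715 / 0.000235 = 1.107e+06.
Re > 4000 → turbulent; use the Moody-chart value f = 0.0320.
Darcy-Weisbach: ΔP = f(L/D)(ρV²/2) = 0.032·(21.9/0.0715)·(661·5.504²/2) = 0.032·306.3·1.001e+04 = 9.814e+04 Pa.
Head loss h_f = ΔP/(ρg) = 9.814e+04/(661·9.81) = 15.1 m.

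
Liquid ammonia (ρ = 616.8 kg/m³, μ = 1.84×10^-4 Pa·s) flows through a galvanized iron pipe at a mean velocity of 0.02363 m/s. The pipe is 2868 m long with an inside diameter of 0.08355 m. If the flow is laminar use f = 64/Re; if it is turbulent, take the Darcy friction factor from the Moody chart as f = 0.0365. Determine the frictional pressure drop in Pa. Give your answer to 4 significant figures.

Reynolds number Re = ρVD/μ = 616.8 · 0.02363 · 0.08355 / 0.000184 = 6618.
Re > 4000 → turbulent; use the Moody-chart value f = 0.0365.
Darcy-Weisbach: ΔP = f(L/D)(ρV²/2) = 0.0365·(2868/0.08355)·(616.8·0.02363²/2) = 0.0365·3.433e+04·0.1722 = 215.8 Pa.

ΔP ≈ 215.8 Pa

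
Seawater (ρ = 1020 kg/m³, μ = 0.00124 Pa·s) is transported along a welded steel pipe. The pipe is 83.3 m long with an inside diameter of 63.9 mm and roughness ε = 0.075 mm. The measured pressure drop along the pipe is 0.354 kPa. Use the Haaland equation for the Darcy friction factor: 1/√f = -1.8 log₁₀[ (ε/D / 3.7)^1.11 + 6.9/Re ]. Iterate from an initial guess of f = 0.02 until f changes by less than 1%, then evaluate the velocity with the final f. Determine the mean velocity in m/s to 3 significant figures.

Rearranging Darcy-Weisbach: V = √(2·ΔP·D/(f·L·ρ)). With ε/D = 7.5e-05/0.0639 = 0.00117, iterate starting from f = 0.02:
  f = 0.02 → V = √(2·354·0.0639/(0.02·83.3·1020)) = 0.1632 m/s; Re = ρVD/μ = 8576; f → 0.03364
  f = 0.03364 → V = 0.1258 m/s; Re = 6613; f → 0.03595
  f = 0.03595 → V = 0.1217 m/s; Re = 6397; f → 0.03626
Converged (Δf/f < 1%). With the final f = 0.03626: V = √(2·354·0.0639/(0.03626·83.3·1020)) = 0.1212 m/s.

V ≈ 0.121 m/s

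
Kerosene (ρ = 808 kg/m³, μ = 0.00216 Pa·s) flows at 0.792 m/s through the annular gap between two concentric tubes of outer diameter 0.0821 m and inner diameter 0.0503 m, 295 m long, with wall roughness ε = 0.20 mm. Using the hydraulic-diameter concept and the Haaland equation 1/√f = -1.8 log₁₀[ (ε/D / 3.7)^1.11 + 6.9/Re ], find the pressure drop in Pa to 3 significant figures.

ΔP ≈ 92400 Pa

Hydraulic diameter D_h = 4A/P = D_o - D_i = 0.0821 - 0.0503 = 0.0318 m.
Re = ρVD_h/μ = 808·0.792·0.0318/0.00216 = 9421.
ε/D_h = 0.0002/0.0318 = 0.00629; Haaland gives 1/√f = -1.8 log₁₀[0.000843+0.000732] = 5.045, so f = 0.03929.
ΔP = f(L/D_h)(ρV²/2) = 0.03929·295/0.0318·253.4 = 9.237e+04 Pa.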